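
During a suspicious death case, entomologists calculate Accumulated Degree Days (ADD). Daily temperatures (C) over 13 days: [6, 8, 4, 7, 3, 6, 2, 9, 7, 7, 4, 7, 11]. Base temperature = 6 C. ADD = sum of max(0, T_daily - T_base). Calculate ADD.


Computing ADD day by day:
Day 1: max(0, 6 - 6) = 0
Day 2: max(0, 8 - 6) = 2
Day 3: max(0, 4 - 6) = 0
Day 4: max(0, 7 - 6) = 1
Day 5: max(0, 3 - 6) = 0
Day 6: max(0, 6 - 6) = 0
Day 7: max(0, 2 - 6) = 0
Day 8: max(0, 9 - 6) = 3
Day 9: max(0, 7 - 6) = 1
Day 10: max(0, 7 - 6) = 1
Day 11: max(0, 4 - 6) = 0
Day 12: max(0, 7 - 6) = 1
Day 13: max(0, 11 - 6) = 5
Total ADD = 14

14


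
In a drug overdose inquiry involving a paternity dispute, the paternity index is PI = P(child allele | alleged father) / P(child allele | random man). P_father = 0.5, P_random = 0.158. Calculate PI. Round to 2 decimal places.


Paternity Index calculation:
PI = P(allele|father) / P(allele|random)
PI = 0.5 / 0.158
PI = 3.16

3.16


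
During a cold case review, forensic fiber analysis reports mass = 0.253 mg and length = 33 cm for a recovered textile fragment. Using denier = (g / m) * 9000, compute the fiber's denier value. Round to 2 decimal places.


Denier calculation:
Mass in grams = 0.253 mg / 1000 = 0.000253 g
Length in meters = 33 cm / 100 = 0.33 m
Linear density = mass / length = 0.000253 / 0.33 = 0.00076667 g/m
Denier = (g/m) * 9000 = 0.00076667 * 9000 = 6.90

6.90


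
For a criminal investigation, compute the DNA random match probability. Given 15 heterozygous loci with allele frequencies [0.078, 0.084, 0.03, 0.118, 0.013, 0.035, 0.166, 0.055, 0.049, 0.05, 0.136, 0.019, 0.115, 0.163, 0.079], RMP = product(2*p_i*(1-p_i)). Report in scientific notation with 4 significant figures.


Computing RMP for 15 loci:
Locus 1: 2 * 0.078 * 0.922 = 0.143832
Locus 2: 2 * 0.084 * 0.916 = 0.153888
Locus 3: 2 * 0.03 * 0.97 = 0.0582
Locus 4: 2 * 0.118 * 0.882 = 0.208152
Locus 5: 2 * 0.013 * 0.987 = 0.025662
Locus 6: 2 * 0.035 * 0.965 = 0.06755
Locus 7: 2 * 0.166 * 0.834 = 0.276888
Locus 8: 2 * 0.055 * 0.945 = 0.10395
Locus 9: 2 * 0.049 * 0.951 = 0.093198
Locus 10: 2 * 0.05 * 0.95 = 0.095
Locus 11: 2 * 0.136 * 0.864 = 0.235008
Locus 12: 2 * 0.019 * 0.981 = 0.037278
Locus 13: 2 * 0.115 * 0.885 = 0.20355
Locus 14: 2 * 0.163 * 0.837 = 0.272862
Locus 15: 2 * 0.079 * 0.921 = 0.145518
RMP = 8.387e-15

8.387e-15


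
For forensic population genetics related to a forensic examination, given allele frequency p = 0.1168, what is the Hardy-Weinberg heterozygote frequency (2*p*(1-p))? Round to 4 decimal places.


Hardy-Weinberg heterozygote frequency:
q = 1 - p = 1 - 0.1168 = 0.8832
2pq = 2 * 0.1168 * 0.8832 = 0.2063

0.2063


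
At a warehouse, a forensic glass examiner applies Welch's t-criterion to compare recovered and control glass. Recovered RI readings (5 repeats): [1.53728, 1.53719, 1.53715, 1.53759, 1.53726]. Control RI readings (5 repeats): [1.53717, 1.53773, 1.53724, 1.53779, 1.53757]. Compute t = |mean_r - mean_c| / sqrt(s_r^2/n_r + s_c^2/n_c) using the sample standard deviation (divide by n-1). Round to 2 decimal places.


Welch's t-criterion for glass RI comparison:
Recovered mean = sum / n_r = 7.68647 / 5 = 1.537294
Control mean = sum / n_c = 7.6875 / 5 = 1.5375
Recovered sample variance s_r^2 = 3.013e-08
Control sample variance s_c^2 = 7.96e-08
Welch SE (unpooled) = sqrt(s_r^2/n_r + s_c^2/n_c) = sqrt(6.026e-09 + 1.592e-08) = sqrt(2.1946e-08) = 0.000148142
|mean_r - mean_c| = 0.000206
t = 0.000206 / 0.000148142 = 1.39

1.39


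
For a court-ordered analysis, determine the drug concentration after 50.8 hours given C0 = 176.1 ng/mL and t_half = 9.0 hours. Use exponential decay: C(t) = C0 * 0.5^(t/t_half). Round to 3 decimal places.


Drug concentration decay:
Number of half-lives = t / t_half = 50.8 / 9.0 = 5.644444
Decay factor = 0.5^5.644444 = 0.01999185
C(t) = 176.1 * 0.01999185 = 3.521 ng/mL

3.521


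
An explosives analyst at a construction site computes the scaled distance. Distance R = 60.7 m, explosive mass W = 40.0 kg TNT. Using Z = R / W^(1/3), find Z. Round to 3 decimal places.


Scaled distance calculation:
W^(1/3) = 40.0^(1/3) = 3.419952
Z = R / W^(1/3) = 60.7 / 3.419952
Z = 17.749 m/kg^(1/3)

17.749


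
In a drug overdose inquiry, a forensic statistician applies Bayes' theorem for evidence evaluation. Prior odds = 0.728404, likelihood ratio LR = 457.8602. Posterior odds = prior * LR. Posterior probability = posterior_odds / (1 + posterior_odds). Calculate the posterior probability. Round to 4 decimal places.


Bayesian evidence evaluation:
Posterior odds = prior_odds * LR = 0.728404 * 457.8602 = 333.5072
Posterior probability = posterior_odds / (1 + posterior_odds)
= 333.5072 / (1 + 333.5072)
= 333.5072 / 334.5072
= 0.9970

0.9970


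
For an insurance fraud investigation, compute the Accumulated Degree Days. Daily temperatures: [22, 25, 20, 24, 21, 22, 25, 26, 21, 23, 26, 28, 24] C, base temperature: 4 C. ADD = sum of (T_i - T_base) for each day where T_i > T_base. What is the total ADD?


Computing ADD day by day:
Day 1: max(0, 22 - 4) = 18
Day 2: max(0, 25 - 4) = 21
Day 3: max(0, 20 - 4) = 16
Day 4: max(0, 24 - 4) = 20
Day 5: max(0, 21 - 4) = 17
Day 6: max(0, 22 - 4) = 18
Day 7: max(0, 25 - 4) = 21
Day 8: max(0, 26 - 4) = 22
Day 9: max(0, 21 - 4) = 17
Day 10: max(0, 23 - 4) = 19
Day 11: max(0, 26 - 4) = 22
Day 12: max(0, 28 - 4) = 24
Day 13: max(0, 24 - 4) = 20
Total ADD = 255

255


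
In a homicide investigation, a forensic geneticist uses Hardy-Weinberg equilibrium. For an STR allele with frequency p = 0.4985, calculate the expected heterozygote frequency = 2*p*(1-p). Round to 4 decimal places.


Hardy-Weinberg heterozygote frequency:
q = 1 - p = 1 - 0.4985 = 0.5015
2pq = 2 * 0.4985 * 0.5015 = 0.5000

0.5000


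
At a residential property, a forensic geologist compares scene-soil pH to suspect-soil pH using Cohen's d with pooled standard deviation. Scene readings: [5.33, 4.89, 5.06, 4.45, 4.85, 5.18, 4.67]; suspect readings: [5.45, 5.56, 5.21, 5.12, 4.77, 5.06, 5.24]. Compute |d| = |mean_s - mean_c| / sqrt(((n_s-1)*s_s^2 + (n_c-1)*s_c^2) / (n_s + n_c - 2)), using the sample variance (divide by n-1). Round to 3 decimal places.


Pooled-variance Cohen's d for soil pH comparison:
Scene mean = 34.43 / 7 = 4.918571
Suspect mean = 36.41 / 7 = 5.201429
Scene sample variance s_s^2 = 0.090748
Suspect sample variance s_c^2 = 0.067448
Pooled variance = ((n_s-1)*s_s^2 + (n_c-1)*s_c^2) / (n_s + n_c - 2) = 0.079098
Pooled SD = sqrt(0.079098) = 0.281244
Mean difference = -0.282857
|d| = |-0.282857| / 0.281244 = 1.006

1.006


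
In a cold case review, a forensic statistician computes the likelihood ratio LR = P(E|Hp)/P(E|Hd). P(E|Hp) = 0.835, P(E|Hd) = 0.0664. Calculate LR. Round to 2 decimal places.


Likelihood ratio calculation:
LR = P(E|Hp) / P(E|Hd)
LR = 0.835 / 0.0664
LR = 12.58

12.58


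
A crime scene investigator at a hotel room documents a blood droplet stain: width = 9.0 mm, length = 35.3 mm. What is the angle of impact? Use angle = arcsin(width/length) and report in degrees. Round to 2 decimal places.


Blood spatter impact angle calculation:
width / length = 9.0 / 35.3 = 0.254958
angle = arcsin(0.254958)
angle = 14.77 degrees

14.77


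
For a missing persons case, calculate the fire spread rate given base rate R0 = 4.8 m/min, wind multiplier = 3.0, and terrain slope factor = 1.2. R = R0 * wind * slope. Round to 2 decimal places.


Fire spread rate calculation:
R = R0 * wind_factor * slope_factor
= 4.8 * 3.0 * 1.2
= 14.4 * 1.2
= 17.28 m/min

17.28


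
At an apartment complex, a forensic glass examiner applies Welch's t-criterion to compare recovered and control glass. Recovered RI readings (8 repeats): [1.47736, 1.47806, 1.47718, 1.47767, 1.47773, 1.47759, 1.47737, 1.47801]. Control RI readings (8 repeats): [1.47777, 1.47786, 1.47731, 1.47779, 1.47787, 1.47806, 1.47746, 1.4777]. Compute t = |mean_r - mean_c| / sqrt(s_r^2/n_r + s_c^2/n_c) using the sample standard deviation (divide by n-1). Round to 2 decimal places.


Welch's t-criterion for glass RI comparison:
Recovered mean = sum / n_r = 11.82097 / 8 = 1.4776212
Control mean = sum / n_c = 11.82182 / 8 = 1.4777275
Recovered sample variance s_r^2 = 9.78411e-08
Control sample variance s_c^2 = 5.725e-08
Welch SE (unpooled) = sqrt(s_r^2/n_r + s_c^2/n_c) = sqrt(1.22301e-08 + 7.15625e-09) = sqrt(1.93863e-08) = 0.000139235
|mean_r - mean_c| = 0.00010625
t = 0.00010625 / 0.000139235 = 0.76

0.76


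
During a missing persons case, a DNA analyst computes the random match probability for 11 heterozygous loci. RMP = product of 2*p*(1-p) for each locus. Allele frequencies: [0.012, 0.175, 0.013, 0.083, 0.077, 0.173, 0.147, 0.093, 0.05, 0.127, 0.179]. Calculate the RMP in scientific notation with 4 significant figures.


Computing RMP for 11 loci:
Locus 1: 2 * 0.012 * 0.988 = 0.023712
Locus 2: 2 * 0.175 * 0.825 = 0.28875
Locus 3: 2 * 0.013 * 0.987 = 0.025662
Locus 4: 2 * 0.083 * 0.917 = 0.152222
Locus 5: 2 * 0.077 * 0.923 = 0.142142
Locus 6: 2 * 0.173 * 0.827 = 0.286142
Locus 7: 2 * 0.147 * 0.853 = 0.250782
Locus 8: 2 * 0.093 * 0.907 = 0.168702
Locus 9: 2 * 0.05 * 0.95 = 0.095
Locus 10: 2 * 0.127 * 0.873 = 0.221742
Locus 11: 2 * 0.179 * 0.821 = 0.293918
RMP = 2.850e-10

2.850e-10


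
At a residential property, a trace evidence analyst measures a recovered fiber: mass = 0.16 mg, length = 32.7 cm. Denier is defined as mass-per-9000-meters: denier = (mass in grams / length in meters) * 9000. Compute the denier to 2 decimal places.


Denier calculation:
Mass in grams = 0.16 mg / 1000 = 0.00016 g
Length in meters = 32.7 cm / 100 = 0.327 m
Linear density = mass / length = 0.00016 / 0.327 = 0.0004893 g/m
Denier = (g/m) * 9000 = 0.0004893 * 9000 = 4.40

4.40


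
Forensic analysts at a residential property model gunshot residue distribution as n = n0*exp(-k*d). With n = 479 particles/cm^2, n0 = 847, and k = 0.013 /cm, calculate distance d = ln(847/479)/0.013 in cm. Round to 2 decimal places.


GSR distance calculation:
n0/n = 847 / 479 = 1.768267
ln(n0/n) = 0.57
d = 0.57 / 0.013 = 43.85 cm

43.85


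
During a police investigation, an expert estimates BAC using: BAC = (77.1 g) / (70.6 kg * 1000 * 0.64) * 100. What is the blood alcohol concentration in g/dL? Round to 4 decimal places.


Applying the Widmark formula:
BAC = (dose_g / (body_wt * 1000 * r)) * 100
Denominator = 70.6 * 1000 * 0.64 = 45184
BAC = (77.1 / 45184) * 100
BAC = 0.1706 g/dL

0.1706


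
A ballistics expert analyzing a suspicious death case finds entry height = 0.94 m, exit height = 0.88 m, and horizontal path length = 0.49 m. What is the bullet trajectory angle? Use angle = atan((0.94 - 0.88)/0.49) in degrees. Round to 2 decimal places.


Bullet trajectory angle:
Height difference = 0.94 - 0.88 = 0.06 m
angle = atan(0.06 / 0.49)
angle = atan(0.122449)
angle = 6.98 degrees

6.98


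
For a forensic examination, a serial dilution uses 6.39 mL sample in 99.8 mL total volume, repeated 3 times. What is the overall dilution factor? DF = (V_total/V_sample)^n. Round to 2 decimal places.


Dilution factor calculation:
Single dilution = V_total / V_sample = 99.8 / 6.39 ≈ 15.618153
Number of dilutions = 3
Total DF = (99.8 / 6.39)^3 (full precision, rounded at the end) = 3809.68

3809.68


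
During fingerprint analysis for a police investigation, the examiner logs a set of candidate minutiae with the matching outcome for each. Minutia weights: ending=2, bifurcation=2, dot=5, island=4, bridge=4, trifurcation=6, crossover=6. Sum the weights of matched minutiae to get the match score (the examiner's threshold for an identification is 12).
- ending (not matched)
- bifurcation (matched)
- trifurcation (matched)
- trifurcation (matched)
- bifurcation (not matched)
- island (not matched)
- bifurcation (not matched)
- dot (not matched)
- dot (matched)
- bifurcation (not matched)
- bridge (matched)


Weighted minutiae match score:
  ending: not matched, +0
  bifurcation: matched, +2 (running total 2)
  trifurcation: matched, +6 (running total 8)
  trifurcation: matched, +6 (running total 14)
  bifurcation: not matched, +0
  island: not matched, +0
  bifurcation: not matched, +0
  dot: not matched, +0
  dot: matched, +5 (running total 19)
  bifurcation: not matched, +0
  bridge: matched, +4 (running total 23)
Total score = 23
Threshold = 12; verdict = identification

23


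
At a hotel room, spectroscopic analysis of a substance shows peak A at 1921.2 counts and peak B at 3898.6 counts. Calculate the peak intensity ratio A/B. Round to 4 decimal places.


Spectral peak ratio:
Peak A = 1921.2 counts
Peak B = 3898.6 counts
Ratio = 1921.2 / 3898.6 = 0.4928

0.4928


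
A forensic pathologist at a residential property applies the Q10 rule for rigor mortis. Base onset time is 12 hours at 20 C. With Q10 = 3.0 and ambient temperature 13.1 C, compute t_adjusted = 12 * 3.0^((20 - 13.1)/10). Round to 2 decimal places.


Rigor mortis time adjustment:
Exponent = (T_ref - T_actual) / 10 = (20 - 13.1) / 10 = 0.69
Q10 factor = 3.0^0.69 = 2.13409
t_adjusted = 12 * 2.13409 = 25.61 hours

25.61


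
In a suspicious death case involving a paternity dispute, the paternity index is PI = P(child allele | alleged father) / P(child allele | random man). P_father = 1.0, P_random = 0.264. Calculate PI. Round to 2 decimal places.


Paternity Index calculation:
PI = P(allele|father) / P(allele|random)
PI = 1.0 / 0.264
PI = 3.79

3.79


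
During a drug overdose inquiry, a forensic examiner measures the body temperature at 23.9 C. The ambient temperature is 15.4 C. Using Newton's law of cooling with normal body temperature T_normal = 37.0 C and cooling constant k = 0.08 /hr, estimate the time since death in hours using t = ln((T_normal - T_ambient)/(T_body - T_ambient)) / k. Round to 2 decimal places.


Using Newton's law of cooling:
t = ln((T_normal - T_ambient) / (T_body - T_ambient)) / k
T_normal - T_ambient = 21.6
T_body - T_ambient = 8.5
Ratio = 2.541176
ln(ratio) = 0.932627
t = 0.932627 / 0.08 = 11.66 hours

11.66


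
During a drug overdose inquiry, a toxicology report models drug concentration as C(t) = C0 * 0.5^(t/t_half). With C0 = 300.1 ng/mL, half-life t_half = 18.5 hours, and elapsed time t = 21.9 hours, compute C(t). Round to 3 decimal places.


Drug concentration decay:
Number of half-lives = t / t_half = 21.9 / 18.5 = 1.183784
Decay factor = 0.5^1.183784 = 0.44019541
C(t) = 300.1 * 0.44019541 = 132.103 ng/mL

132.103


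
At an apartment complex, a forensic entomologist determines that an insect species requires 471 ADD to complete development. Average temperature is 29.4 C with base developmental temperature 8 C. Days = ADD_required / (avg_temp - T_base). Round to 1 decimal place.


Insect development time:
Effective temperature = avg_temp - T_base = 29.4 - 8 = 21.4 C
Days = ADD / effective_temp = 471 / 21.4 = 22.0 days

22.0


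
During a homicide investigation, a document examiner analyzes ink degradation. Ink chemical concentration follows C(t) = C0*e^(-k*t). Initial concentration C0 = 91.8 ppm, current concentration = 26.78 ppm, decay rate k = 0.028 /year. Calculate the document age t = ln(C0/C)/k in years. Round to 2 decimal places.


Document age estimation:
C0/C = 91.8 / 26.78 = 3.427931
ln(C0/C) = 1.231957
t = 1.231957 / 0.028 = 44.00 years

44.00


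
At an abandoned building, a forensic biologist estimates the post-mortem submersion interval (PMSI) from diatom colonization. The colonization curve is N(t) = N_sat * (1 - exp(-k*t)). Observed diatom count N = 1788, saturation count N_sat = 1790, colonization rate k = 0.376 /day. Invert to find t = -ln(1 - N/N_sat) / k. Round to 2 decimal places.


PMSI from diatom colonization curve:
N / N_sat = 1788 / 1790 = 0.998883
1 - N/N_sat = 0.001117
ln(1 - N/N_sat) = -6.797109
t = -ln(1 - N/N_sat) / k = -(-6.797109) / 0.376 = 18.08 days

18.08


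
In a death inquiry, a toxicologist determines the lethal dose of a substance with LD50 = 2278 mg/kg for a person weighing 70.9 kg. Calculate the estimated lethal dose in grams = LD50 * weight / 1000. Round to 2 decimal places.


Lethal dose calculation:
Lethal dose = LD50 * body_weight / 1000
= 2278 * 70.9 / 1000
= 161510.2 / 1000
= 161.51 g

161.51


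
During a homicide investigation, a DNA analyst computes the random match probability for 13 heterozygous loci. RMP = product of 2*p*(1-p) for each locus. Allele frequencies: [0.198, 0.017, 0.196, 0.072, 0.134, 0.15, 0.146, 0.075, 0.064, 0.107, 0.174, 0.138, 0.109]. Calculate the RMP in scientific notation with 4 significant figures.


Computing RMP for 13 loci:
Locus 1: 2 * 0.198 * 0.802 = 0.317592
Locus 2: 2 * 0.017 * 0.983 = 0.033422
Locus 3: 2 * 0.196 * 0.804 = 0.315168
Locus 4: 2 * 0.072 * 0.928 = 0.133632
Locus 5: 2 * 0.134 * 0.866 = 0.232088
Locus 6: 2 * 0.15 * 0.85 = 0.255
Locus 7: 2 * 0.146 * 0.854 = 0.249368
Locus 8: 2 * 0.075 * 0.925 = 0.13875
Locus 9: 2 * 0.064 * 0.936 = 0.119808
Locus 10: 2 * 0.107 * 0.893 = 0.191102
Locus 11: 2 * 0.174 * 0.826 = 0.287448
Locus 12: 2 * 0.138 * 0.862 = 0.237912
Locus 13: 2 * 0.109 * 0.891 = 0.194238
RMP = 2.784e-10

2.784e-10


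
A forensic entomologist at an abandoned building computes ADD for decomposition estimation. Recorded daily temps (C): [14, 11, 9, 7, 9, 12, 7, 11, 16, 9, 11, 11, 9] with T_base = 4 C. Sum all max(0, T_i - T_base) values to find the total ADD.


Computing ADD day by day:
Day 1: max(0, 14 - 4) = 10
Day 2: max(0, 11 - 4) = 7
Day 3: max(0, 9 - 4) = 5
Day 4: max(0, 7 - 4) = 3
Day 5: max(0, 9 - 4) = 5
Day 6: max(0, 12 - 4) = 8
Day 7: max(0, 7 - 4) = 3
Day 8: max(0, 11 - 4) = 7
Day 9: max(0, 16 - 4) = 12
Day 10: max(0, 9 - 4) = 5
Day 11: max(0, 11 - 4) = 7
Day 12: max(0, 11 - 4) = 7
Day 13: max(0, 9 - 4) = 5
Total ADD = 84

84


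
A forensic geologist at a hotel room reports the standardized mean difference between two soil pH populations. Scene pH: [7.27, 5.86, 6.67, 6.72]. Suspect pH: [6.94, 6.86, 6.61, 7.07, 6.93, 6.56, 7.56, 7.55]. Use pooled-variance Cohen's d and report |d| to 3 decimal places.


Pooled-variance Cohen's d for soil pH comparison:
Scene mean = 26.52 / 4 = 6.63
Suspect mean = 56.08 / 8 = 7.01
Scene sample variance s_s^2 = 0.3374
Suspect sample variance s_c^2 = 0.142
Pooled variance = ((n_s-1)*s_s^2 + (n_c-1)*s_c^2) / (n_s + n_c - 2) = 0.20062
Pooled SD = sqrt(0.20062) = 0.447906
Mean difference = -0.38
|d| = |-0.38| / 0.447906 = 0.848

0.848


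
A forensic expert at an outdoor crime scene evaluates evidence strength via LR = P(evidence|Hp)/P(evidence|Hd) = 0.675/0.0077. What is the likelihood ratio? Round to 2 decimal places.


Likelihood ratio calculation:
LR = P(E|Hp) / P(E|Hd)
LR = 0.675 / 0.0077
LR = 87.66

87.66


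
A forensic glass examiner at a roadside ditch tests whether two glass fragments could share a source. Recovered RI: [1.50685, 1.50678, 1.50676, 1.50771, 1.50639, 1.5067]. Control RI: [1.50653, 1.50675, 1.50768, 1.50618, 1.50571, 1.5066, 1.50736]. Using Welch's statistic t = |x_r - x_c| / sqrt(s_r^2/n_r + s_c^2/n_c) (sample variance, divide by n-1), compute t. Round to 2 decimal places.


Welch's t-criterion for glass RI comparison:
Recovered mean = sum / n_r = 9.04119 / 6 = 1.506865
Control mean = sum / n_c = 10.54681 / 7 = 1.5066871
Recovered sample variance s_r^2 = 1.9707e-07
Control sample variance s_c^2 = 4.4779e-07
Welch SE (unpooled) = sqrt(s_r^2/n_r + s_c^2/n_c) = sqrt(3.2845e-08 + 6.39701e-08) = sqrt(9.68151e-08) = 0.000311151
|mean_r - mean_c| = 0.000177857
t = 0.000177857 / 0.000311151 = 0.57

0.57


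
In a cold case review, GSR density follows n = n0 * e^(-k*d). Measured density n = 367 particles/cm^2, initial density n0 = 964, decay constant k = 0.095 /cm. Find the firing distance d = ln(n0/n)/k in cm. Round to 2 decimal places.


GSR distance calculation:
n0/n = 964 / 367 = 2.626703
ln(n0/n) = 0.965729
d = 0.965729 / 0.095 = 10.17 cm

10.17


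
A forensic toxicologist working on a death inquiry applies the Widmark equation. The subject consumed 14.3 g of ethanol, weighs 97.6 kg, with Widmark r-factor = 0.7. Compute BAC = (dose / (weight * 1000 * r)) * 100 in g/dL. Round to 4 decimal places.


Applying the Widmark formula:
BAC = (dose_g / (body_wt * 1000 * r)) * 100
Denominator = 97.6 * 1000 * 0.7 = 68320
BAC = (14.3 / 68320) * 100
BAC = 0.0209 g/dL

0.0209


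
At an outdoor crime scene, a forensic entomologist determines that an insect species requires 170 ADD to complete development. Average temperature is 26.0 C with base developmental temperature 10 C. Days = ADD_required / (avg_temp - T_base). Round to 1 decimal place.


Insect development time:
Effective temperature = avg_temp - T_base = 26.0 - 10 = 16.0 C
Days = ADD / effective_temp = 170 / 16.0 = 10.6 days

10.6


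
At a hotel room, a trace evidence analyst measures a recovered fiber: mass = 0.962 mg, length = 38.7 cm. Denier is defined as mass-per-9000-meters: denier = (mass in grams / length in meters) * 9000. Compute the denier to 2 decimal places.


Denier calculation:
Mass in grams = 0.962 mg / 1000 = 0.000962 g
Length in meters = 38.7 cm / 100 = 0.387 m
Linear density = mass / length = 0.000962 / 0.387 = 0.00248579 g/m
Denier = (g/m) * 9000 = 0.00248579 * 9000 = 22.37

22.37


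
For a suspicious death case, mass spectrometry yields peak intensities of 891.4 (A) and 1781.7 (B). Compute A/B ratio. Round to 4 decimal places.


Spectral peak ratio:
Peak A = 891.4 counts
Peak B = 1781.7 counts
Ratio = 891.4 / 1781.7 = 0.5003

0.5003


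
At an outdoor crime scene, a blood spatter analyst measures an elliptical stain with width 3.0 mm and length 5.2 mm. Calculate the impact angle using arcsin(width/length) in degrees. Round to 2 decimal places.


Blood spatter impact angle calculation:
width / length = 3.0 / 5.2 = 0.576923
angle = arcsin(0.576923)
angle = 35.23 degrees

35.23


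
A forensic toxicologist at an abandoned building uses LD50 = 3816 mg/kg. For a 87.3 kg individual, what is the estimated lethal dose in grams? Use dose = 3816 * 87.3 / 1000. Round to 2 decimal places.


Lethal dose calculation:
Lethal dose = LD50 * body_weight / 1000
= 3816 * 87.3 / 1000
= 333136.8 / 1000
= 333.14 g

333.14


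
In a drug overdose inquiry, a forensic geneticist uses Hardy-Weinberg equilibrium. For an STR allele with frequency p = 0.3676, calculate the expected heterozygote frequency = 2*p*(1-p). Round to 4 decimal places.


Hardy-Weinberg heterozygote frequency:
q = 1 - p = 1 - 0.3676 = 0.6324
2pq = 2 * 0.3676 * 0.6324 = 0.4649

0.4649


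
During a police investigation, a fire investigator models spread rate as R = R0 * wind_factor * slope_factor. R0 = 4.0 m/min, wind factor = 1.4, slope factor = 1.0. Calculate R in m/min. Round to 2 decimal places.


Fire spread rate calculation:
R = R0 * wind_factor * slope_factor
= 4.0 * 1.4 * 1.0
= 5.6 * 1.0
= 5.60 m/min

5.60


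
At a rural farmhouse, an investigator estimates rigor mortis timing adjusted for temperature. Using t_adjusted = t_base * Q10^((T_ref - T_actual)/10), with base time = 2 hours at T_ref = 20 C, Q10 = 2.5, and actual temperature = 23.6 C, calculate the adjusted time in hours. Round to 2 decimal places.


Rigor mortis time adjustment:
Exponent = (T_ref - T_actual) / 10 = (20 - 23.6) / 10 = -0.36
Q10 factor = 2.5^-0.36 = 0.71902
t_adjusted = 2 * 0.71902 = 1.44 hours

1.44


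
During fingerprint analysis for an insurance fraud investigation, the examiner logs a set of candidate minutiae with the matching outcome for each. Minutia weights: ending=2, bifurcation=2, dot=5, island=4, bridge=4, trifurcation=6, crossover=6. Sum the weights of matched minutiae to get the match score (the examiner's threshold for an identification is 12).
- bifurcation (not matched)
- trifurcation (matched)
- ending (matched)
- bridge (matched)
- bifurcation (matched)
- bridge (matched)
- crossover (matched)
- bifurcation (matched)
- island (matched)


Weighted minutiae match score:
  bifurcation: not matched, +0
  trifurcation: matched, +6 (running total 6)
  ending: matched, +2 (running total 8)
  bridge: matched, +4 (running total 12)
  bifurcation: matched, +2 (running total 14)
  bridge: matched, +4 (running total 18)
  crossover: matched, +6 (running total 24)
  bifurcation: matched, +2 (running total 26)
  island: matched, +4 (running total 30)
Total score = 30
Threshold = 12; verdict = identification

30


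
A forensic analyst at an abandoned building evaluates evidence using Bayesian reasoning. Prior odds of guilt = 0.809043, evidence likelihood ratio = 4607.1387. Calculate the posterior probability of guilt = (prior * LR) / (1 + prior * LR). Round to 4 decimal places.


Bayesian evidence evaluation:
Posterior odds = prior_odds * LR = 0.809043 * 4607.1387 = 3727.373
Posterior probability = posterior_odds / (1 + posterior_odds)
= 3727.373 / (1 + 3727.373)
= 3727.373 / 3728.373
= 0.9997

0.9997


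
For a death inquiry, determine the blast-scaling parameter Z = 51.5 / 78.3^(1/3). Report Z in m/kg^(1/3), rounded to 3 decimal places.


Scaled distance calculation:
W^(1/3) = 78.3^(1/3) = 4.278129
Z = R / W^(1/3) = 51.5 / 4.278129
Z = 12.038 m/kg^(1/3)

12.038


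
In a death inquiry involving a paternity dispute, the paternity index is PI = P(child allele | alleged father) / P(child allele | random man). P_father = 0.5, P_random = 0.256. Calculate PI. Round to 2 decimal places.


Paternity Index calculation:
PI = P(allele|father) / P(allele|random)
PI = 0.5 / 0.256
PI = 1.95

1.95


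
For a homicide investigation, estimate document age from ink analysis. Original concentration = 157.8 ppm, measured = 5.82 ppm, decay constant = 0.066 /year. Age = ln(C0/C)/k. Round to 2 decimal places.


Document age estimation:
C0/C = 157.8 / 5.82 = 27.113402
ln(C0/C) = 3.300028
t = 3.300028 / 0.066 = 50.00 years

50.00


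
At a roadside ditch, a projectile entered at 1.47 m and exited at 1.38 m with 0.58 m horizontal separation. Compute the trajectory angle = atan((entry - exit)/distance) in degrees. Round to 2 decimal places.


Bullet trajectory angle:
Height difference = 1.47 - 1.38 = 0.09 m
angle = atan(0.09 / 0.58)
angle = atan(0.155172)
angle = 8.82 degrees

8.82


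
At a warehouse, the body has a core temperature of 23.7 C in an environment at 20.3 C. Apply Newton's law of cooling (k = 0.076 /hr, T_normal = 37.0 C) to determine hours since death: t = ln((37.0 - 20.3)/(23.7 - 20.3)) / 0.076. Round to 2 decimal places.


Using Newton's law of cooling:
t = ln((T_normal - T_ambient) / (T_body - T_ambient)) / k
T_normal - T_ambient = 16.7
T_body - T_ambient = 3.4
Ratio = 4.911765
ln(ratio) = 1.591633
t = 1.591633 / 0.076 = 20.94 hours

20.94


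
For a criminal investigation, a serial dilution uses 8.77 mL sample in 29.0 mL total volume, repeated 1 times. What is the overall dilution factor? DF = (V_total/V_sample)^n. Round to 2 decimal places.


Dilution factor calculation:
Single dilution = V_total / V_sample = 29.0 / 8.77 ≈ 3.306727
Number of dilutions = 1
Total DF = (29.0 / 8.77)^1 (full precision, rounded at the end) = 3.31

3.31


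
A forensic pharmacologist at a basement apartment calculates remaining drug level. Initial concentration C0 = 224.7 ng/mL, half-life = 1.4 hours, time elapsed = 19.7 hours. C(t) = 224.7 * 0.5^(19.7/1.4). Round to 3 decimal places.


Drug concentration decay:
Number of half-lives = t / t_half = 19.7 / 1.4 = 14.071429
Decay factor = 0.5^14.071429 = 0.00005809
C(t) = 224.7 * 0.00005809 = 0.013 ng/mL

0.013


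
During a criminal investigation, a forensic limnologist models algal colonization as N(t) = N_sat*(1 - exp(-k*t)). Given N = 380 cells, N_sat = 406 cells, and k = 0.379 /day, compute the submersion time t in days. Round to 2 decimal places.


PMSI from diatom colonization curve:
N / N_sat = 380 / 406 = 0.935961
1 - N/N_sat = 0.064039
ln(1 - N/N_sat) = -2.748263
t = -ln(1 - N/N_sat) / k = -(-2.748263) / 0.379 = 7.25 days

7.25


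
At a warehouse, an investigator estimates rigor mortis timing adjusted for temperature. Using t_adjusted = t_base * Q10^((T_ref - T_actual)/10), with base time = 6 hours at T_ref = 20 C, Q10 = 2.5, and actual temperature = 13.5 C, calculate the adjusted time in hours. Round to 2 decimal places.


Rigor mortis time adjustment:
Exponent = (T_ref - T_actual) / 10 = (20 - 13.5) / 10 = 0.65
Q10 factor = 2.5^0.65 = 1.8141
t_adjusted = 6 * 1.8141 = 10.88 hours

10.88


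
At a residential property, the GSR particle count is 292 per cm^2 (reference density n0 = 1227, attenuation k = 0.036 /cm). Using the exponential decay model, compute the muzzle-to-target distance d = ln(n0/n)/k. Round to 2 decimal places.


GSR distance calculation:
n0/n = 1227 / 292 = 4.202055
ln(n0/n) = 1.435574
d = 1.435574 / 0.036 = 39.88 cm

39.88


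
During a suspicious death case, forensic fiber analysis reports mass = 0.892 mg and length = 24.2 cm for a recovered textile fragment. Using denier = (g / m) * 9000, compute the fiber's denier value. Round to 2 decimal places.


Denier calculation:
Mass in grams = 0.892 mg / 1000 = 0.000892 g
Length in meters = 24.2 cm / 100 = 0.242 m
Linear density = mass / length = 0.000892 / 0.242 = 0.00368595 g/m
Denier = (g/m) * 9000 = 0.00368595 * 9000 = 33.17

33.17


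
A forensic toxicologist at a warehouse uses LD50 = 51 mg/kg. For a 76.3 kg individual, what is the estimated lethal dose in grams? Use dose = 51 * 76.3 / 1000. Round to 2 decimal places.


Lethal dose calculation:
Lethal dose = LD50 * body_weight / 1000
= 51 * 76.3 / 1000
= 3891.3 / 1000
= 3.89 g

3.89


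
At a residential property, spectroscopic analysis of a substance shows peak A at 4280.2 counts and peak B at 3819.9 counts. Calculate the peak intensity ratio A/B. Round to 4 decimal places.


Spectral peak ratio:
Peak A = 4280.2 counts
Peak B = 3819.9 counts
Ratio = 4280.2 / 3819.9 = 1.1205

1.1205


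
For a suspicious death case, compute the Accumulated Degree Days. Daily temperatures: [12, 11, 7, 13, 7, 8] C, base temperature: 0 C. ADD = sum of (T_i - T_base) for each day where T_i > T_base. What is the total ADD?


Computing ADD day by day:
Day 1: max(0, 12 - 0) = 12
Day 2: max(0, 11 - 0) = 11
Day 3: max(0, 7 - 0) = 7
Day 4: max(0, 13 - 0) = 13
Day 5: max(0, 7 - 0) = 7
Day 6: max(0, 8 - 0) = 8
Total ADD = 58

58


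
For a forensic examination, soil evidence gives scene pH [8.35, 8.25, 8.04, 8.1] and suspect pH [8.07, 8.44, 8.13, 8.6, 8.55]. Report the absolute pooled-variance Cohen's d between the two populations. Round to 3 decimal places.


Pooled-variance Cohen's d for soil pH comparison:
Scene mean = 32.74 / 4 = 8.185
Suspect mean = 41.79 / 5 = 8.358
Scene sample variance s_s^2 = 0.0199
Suspect sample variance s_c^2 = 0.05927
Pooled variance = ((n_s-1)*s_s^2 + (n_c-1)*s_c^2) / (n_s + n_c - 2) = 0.042397
Pooled SD = sqrt(0.042397) = 0.205905
Mean difference = -0.173
|d| = |-0.173| / 0.205905 = 0.840

0.840


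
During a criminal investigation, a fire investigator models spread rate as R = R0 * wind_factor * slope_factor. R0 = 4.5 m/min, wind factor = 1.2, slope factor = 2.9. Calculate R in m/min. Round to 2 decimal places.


Fire spread rate calculation:
R = R0 * wind_factor * slope_factor
= 4.5 * 1.2 * 2.9
= 5.4 * 2.9
= 15.66 m/min

15.66


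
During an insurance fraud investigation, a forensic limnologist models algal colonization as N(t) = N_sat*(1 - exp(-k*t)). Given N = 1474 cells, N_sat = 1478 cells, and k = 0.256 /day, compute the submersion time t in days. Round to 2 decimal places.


PMSI from diatom colonization curve:
N / N_sat = 1474 / 1478 = 0.997294
1 - N/N_sat = 0.002706
ln(1 - N/N_sat) = -5.912284
t = -ln(1 - N/N_sat) / k = -(-5.912284) / 0.256 = 23.09 days

23.09


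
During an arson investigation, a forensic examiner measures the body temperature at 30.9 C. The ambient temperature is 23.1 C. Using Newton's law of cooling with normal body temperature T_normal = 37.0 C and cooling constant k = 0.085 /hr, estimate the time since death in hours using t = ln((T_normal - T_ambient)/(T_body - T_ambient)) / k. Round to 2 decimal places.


Using Newton's law of cooling:
t = ln((T_normal - T_ambient) / (T_body - T_ambient)) / k
T_normal - T_ambient = 13.9
T_body - T_ambient = 7.8
Ratio = 1.782051
ln(ratio) = 0.577765
t = 0.577765 / 0.085 = 6.80 hours

6.80


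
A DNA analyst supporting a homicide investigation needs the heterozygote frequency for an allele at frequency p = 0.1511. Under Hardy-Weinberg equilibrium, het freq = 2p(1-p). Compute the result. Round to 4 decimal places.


Hardy-Weinberg heterozygote frequency:
q = 1 - p = 1 - 0.1511 = 0.8489
2pq = 2 * 0.1511 * 0.8489 = 0.2565

0.2565


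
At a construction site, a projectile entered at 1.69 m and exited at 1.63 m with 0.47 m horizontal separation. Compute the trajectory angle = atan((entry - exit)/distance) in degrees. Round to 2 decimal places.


Bullet trajectory angle:
Height difference = 1.69 - 1.63 = 0.06 m
angle = atan(0.06 / 0.47)
angle = atan(0.12766)
angle = 7.28 degrees

7.28


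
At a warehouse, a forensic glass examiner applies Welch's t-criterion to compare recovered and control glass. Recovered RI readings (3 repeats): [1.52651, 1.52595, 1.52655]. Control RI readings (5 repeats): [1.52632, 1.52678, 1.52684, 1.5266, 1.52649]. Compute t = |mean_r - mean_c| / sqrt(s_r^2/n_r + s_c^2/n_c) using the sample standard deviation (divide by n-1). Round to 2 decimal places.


Welch's t-criterion for glass RI comparison:
Recovered mean = sum / n_r = 4.57901 / 3 = 1.5263367
Control mean = sum / n_c = 7.63303 / 5 = 1.526606
Recovered sample variance s_r^2 = 1.12533e-07
Control sample variance s_c^2 = 4.508e-08
Welch SE (unpooled) = sqrt(s_r^2/n_r + s_c^2/n_c) = sqrt(3.75111e-08 + 9.016e-09) = sqrt(4.65271e-08) = 0.000215701
|mean_r - mean_c| = 0.000269333
t = 0.000269333 / 0.000215701 = 1.25

1.25


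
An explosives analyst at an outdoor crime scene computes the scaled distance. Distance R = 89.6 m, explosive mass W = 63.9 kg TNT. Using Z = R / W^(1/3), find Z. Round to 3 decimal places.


Scaled distance calculation:
W^(1/3) = 63.9^(1/3) = 3.997916
Z = R / W^(1/3) = 89.6 / 3.997916
Z = 22.412 m/kg^(1/3)

22.412


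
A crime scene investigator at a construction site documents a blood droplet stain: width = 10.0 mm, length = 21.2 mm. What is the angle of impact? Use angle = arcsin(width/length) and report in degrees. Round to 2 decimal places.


Blood spatter impact angle calculation:
width / length = 10.0 / 21.2 = 0.471698
angle = arcsin(0.471698)
angle = 28.14 degrees

28.14


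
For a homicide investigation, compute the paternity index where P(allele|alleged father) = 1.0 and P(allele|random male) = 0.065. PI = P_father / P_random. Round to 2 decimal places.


Paternity Index calculation:
PI = P(allele|father) / P(allele|random)
PI = 1.0 / 0.065
PI = 15.38

15.38


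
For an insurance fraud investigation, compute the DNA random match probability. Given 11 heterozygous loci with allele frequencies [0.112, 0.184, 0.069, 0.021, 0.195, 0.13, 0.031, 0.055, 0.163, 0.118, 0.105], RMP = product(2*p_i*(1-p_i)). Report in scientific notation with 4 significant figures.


Computing RMP for 11 loci:
Locus 1: 2 * 0.112 * 0.888 = 0.198912
Locus 2: 2 * 0.184 * 0.816 = 0.300288
Locus 3: 2 * 0.069 * 0.931 = 0.128478
Locus 4: 2 * 0.021 * 0.979 = 0.041118
Locus 5: 2 * 0.195 * 0.805 = 0.31395
Locus 6: 2 * 0.13 * 0.87 = 0.2262
Locus 7: 2 * 0.031 * 0.969 = 0.060078
Locus 8: 2 * 0.055 * 0.945 = 0.10395
Locus 9: 2 * 0.163 * 0.837 = 0.272862
Locus 10: 2 * 0.118 * 0.882 = 0.208152
Locus 11: 2 * 0.105 * 0.895 = 0.18795
RMP = 1.494e-09

1.494e-09


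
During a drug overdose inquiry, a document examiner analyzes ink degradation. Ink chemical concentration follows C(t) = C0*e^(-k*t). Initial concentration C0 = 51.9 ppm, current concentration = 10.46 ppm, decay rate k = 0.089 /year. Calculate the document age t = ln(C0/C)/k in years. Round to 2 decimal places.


Document age estimation:
C0/C = 51.9 / 10.46 = 4.961759
ln(C0/C) = 1.60176
t = 1.60176 / 0.089 = 18.00 years

18.00


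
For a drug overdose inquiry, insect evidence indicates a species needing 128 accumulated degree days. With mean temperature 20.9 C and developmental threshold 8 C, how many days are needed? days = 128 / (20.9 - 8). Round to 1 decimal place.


Insect development time:
Effective temperature = avg_temp - T_base = 20.9 - 8 = 12.9 C
Days = ADD / effective_temp = 128 / 12.9 = 9.9 days

9.9


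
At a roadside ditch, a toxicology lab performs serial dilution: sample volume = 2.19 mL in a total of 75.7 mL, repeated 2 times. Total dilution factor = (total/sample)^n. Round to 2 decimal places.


Dilution factor calculation:
Single dilution = V_total / V_sample = 75.7 / 2.19 ≈ 34.56621
Number of dilutions = 2
Total DF = (75.7 / 2.19)^2 (full precision, rounded at the end) = 1194.82

1194.82


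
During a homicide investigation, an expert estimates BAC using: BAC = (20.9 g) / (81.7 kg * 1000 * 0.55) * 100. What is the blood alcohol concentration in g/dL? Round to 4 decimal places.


Applying the Widmark formula:
BAC = (dose_g / (body_wt * 1000 * r)) * 100
Denominator = 81.7 * 1000 * 0.55 = 44935
BAC = (20.9 / 44935) * 100
BAC = 0.0465 g/dL

0.0465


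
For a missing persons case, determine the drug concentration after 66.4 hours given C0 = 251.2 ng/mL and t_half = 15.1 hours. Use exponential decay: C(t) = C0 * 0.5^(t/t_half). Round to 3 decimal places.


Drug concentration decay:
Number of half-lives = t / t_half = 66.4 / 15.1 = 4.397351
Decay factor = 0.5^4.397351 = 0.04745319
C(t) = 251.2 * 0.04745319 = 11.920 ng/mL

11.920


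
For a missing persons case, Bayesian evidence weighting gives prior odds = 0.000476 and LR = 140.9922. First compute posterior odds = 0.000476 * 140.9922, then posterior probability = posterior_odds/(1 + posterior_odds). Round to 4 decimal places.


Bayesian evidence evaluation:
Posterior odds = prior_odds * LR = 0.000476 * 140.9922 = 0.06711229
Posterior probability = posterior_odds / (1 + posterior_odds)
= 0.06711229 / (1 + 0.06711229)
= 0.06711229 / 1.06711229
= 0.0629

0.0629


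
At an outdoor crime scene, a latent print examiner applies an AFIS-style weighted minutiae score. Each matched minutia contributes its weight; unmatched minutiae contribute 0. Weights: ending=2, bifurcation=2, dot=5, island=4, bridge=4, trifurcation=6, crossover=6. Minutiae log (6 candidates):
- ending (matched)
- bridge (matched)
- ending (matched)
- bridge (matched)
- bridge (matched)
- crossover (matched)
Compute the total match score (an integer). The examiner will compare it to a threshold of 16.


Weighted minutiae match score:
  ending: matched, +2 (running total 2)
  bridge: matched, +4 (running total 6)
  ending: matched, +2 (running total 8)
  bridge: matched, +4 (running total 12)
  bridge: matched, +4 (running total 16)
  crossover: matched, +6 (running total 22)
Total score = 22
Threshold = 16; verdict = identification

22


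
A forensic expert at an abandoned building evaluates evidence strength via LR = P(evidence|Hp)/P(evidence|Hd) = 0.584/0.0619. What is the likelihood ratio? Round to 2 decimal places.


Likelihood ratio calculation:
LR = P(E|Hp) / P(E|Hd)
LR = 0.584 / 0.0619
LR = 9.43

9.43


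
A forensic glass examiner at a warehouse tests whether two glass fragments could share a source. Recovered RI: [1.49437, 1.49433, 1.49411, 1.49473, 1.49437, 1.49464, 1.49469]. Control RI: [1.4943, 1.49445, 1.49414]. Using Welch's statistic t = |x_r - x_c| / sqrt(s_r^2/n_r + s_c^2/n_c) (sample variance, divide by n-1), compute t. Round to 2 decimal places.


Welch's t-criterion for glass RI comparison:
Recovered mean = sum / n_r = 10.46124 / 7 = 1.4944629
Control mean = sum / n_c = 4.48289 / 3 = 1.4942967
Recovered sample variance s_r^2 = 5.22905e-08
Control sample variance s_c^2 = 2.40333e-08
Welch SE (unpooled) = sqrt(s_r^2/n_r + s_c^2/n_c) = sqrt(7.47007e-09 + 8.01111e-09) = sqrt(1.54812e-08) = 0.000124423
|mean_r - mean_c| = 0.00016619
t = 0.00016619 / 0.000124423 = 1.34

1.34


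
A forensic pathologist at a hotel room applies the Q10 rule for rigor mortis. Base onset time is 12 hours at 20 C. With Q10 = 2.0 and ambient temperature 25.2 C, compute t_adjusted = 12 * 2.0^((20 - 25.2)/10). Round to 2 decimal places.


Rigor mortis time adjustment:
Exponent = (T_ref - T_actual) / 10 = (20 - 25.2) / 10 = -0.52
Q10 factor = 2.0^-0.52 = 0.69737
t_adjusted = 12 * 0.69737 = 8.37 hours

8.37
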